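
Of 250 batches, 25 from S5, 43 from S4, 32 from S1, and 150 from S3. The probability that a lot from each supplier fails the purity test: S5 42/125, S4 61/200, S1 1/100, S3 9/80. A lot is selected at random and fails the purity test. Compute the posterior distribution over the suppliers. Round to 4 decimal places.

S5 0.2170, S4 0.3388, S1 0.0083, S3 0.4359

Unnormalized posteriors (prior × likelihood):
  S5: 0.1 × 0.336 = 0.0336
  S4: 0.172 × 0.305 = 0.05246
  S1: 0.128 × 0.01 = 0.00128
  S3: 0.6 × 0.1125 = 0.0675
Sum = 0.15484.
P(S5 | off-spec) = 0.0336/0.15484 ≈ 0.2170
P(S4 | off-spec) = 0.05246/0.15484 ≈ 0.3388
P(S1 | off-spec) = 0.00128/0.15484 ≈ 0.0083
P(S3 | off-spec) = 0.0675/0.15484 ≈ 0.4359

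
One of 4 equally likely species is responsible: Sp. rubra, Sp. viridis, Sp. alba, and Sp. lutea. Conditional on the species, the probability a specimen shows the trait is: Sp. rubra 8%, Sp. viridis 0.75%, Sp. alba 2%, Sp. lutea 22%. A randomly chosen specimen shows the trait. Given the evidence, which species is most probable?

With a uniform prior (1/4 each), posterior ∝ likelihood:
  Sp. rubra: 0.08
  Sp. viridis: 0.0075
  Sp. alba: 0.02
  Sp. lutea: 0.22
Normalizing constant = 0.3275.
Largest term belongs to Sp. lutea, so Sp. lutea is most probable.

Sp. lutea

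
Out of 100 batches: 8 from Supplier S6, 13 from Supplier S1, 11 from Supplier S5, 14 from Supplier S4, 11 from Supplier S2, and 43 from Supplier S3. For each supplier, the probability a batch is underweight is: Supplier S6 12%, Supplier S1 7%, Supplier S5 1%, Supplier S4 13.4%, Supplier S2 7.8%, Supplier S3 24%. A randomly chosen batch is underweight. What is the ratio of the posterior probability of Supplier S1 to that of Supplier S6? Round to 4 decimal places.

Prior × likelihood for each hypothesis:
  Supplier S6: 0.08 × 0.12 = 0.0096
  Supplier S1: 0.13 × 0.07 = 0.0091
  Supplier S5: 0.11 × 0.01 = 0.0011
  Supplier S4: 0.14 × 0.134 = 0.01876
  Supplier S2: 0.11 × 0.078 = 0.00858
  Supplier S3: 0.43 × 0.24 = 0.1032
Sum = 0.15034.
The ratio is 0.0091 / 0.0096 (the normalizer cancels) = 0.9479.

0.9479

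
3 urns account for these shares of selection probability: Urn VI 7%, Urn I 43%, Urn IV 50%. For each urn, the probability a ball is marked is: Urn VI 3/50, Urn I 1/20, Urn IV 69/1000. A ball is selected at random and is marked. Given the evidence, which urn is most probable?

By Bayes' rule, posterior ∝ prior × likelihood:
  Urn VI: 0.07 × 0.06 = 0.0042
  Urn I: 0.43 × 0.05 = 0.0215
  Urn IV: 0.5 × 0.069 = 0.0345
Normalizing constant = 0.0602.
Largest term belongs to Urn IV, so Urn IV is most probable.

Urn IV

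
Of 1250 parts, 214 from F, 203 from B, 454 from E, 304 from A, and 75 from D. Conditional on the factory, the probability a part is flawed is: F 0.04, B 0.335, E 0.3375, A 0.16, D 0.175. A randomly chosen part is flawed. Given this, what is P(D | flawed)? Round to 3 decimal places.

Prior × likelihood for each hypothesis:
  F: 0.1712 × 0.04 = 0.006848
  B: 0.1624 × 0.335 = 0.054404
  E: 0.3632 × 0.3375 = 0.12258
  A: 0.2432 × 0.16 = 0.038912
  D: 0.06 × 0.175 = 0.0105
Sum = 0.233244.
P(D | evidence) = 0.0105 / 0.233244 ≈ 0.045.

0.045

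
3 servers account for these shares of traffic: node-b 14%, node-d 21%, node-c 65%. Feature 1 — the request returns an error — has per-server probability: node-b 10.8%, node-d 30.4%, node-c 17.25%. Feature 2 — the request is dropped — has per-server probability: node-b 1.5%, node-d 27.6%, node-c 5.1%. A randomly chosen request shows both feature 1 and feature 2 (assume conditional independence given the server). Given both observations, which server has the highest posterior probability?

Compute prior × likelihood for every hypothesis:
  node-b: 0.14 × 0.108 × 0.015 = 0.0002268
  node-d: 0.21 × 0.304 × 0.276 = 0.01761984
  node-c: 0.65 × 0.1725 × 0.051 = 0.005718375
Normalizing constant = 0.023565015.
Largest term belongs to node-d, so node-d is most probable.

node-d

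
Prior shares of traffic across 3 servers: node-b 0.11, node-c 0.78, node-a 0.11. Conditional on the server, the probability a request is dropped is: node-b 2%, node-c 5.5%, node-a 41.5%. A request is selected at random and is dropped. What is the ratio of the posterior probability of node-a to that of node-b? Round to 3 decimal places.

20.750

Unnormalized posteriors (prior × likelihood):
  node-b: 0.11 × 0.02 = 0.0022
  node-c: 0.78 × 0.055 = 0.0429
  node-a: 0.11 × 0.415 = 0.04565
Normalizing constant = 0.09075.
The ratio is 0.04565 / 0.0022 (the normalizer cancels) = 20.750.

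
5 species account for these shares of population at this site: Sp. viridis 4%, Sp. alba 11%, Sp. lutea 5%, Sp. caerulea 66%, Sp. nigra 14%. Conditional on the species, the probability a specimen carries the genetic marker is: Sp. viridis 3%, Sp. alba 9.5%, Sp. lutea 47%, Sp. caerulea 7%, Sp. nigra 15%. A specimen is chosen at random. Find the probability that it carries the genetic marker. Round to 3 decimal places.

0.102

Unnormalized posteriors (prior × likelihood):
  Sp. viridis: 0.04 × 0.03 = 0.0012
  Sp. alba: 0.11 × 0.095 = 0.01045
  Sp. lutea: 0.05 × 0.47 = 0.0235
  Sp. caerulea: 0.66 × 0.07 = 0.0462
  Sp. nigra: 0.14 × 0.15 = 0.021
P(marker) = 0.0012 + 0.01045 + 0.0235 + 0.0462 + 0.021 = 0.10235 → 0.102.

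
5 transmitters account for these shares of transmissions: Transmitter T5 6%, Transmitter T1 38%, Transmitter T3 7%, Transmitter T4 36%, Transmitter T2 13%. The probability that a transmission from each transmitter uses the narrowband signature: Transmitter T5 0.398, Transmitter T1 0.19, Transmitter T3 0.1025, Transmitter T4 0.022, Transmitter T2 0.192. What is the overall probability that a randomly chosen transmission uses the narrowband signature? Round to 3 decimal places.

By Bayes' rule, posterior ∝ prior × likelihood:
  Transmitter T5: 0.06 × 0.398 = 0.02388
  Transmitter T1: 0.38 × 0.19 = 0.0722
  Transmitter T3: 0.07 × 0.1025 = 0.007175
  Transmitter T4: 0.36 × 0.022 = 0.00792
  Transmitter T2: 0.13 × 0.192 = 0.02496
P(narrowband) = 0.02388 + 0.0722 + 0.007175 + 0.00792 + 0.02496 = 0.136135 → 0.136.

0.136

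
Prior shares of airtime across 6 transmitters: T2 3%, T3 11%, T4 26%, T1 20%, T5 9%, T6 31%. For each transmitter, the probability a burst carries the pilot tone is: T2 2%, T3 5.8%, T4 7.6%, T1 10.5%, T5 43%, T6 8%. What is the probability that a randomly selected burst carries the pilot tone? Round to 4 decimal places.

0.1112

Prior × likelihood for each hypothesis:
  T2: 0.03 × 0.02 = 0.0006
  T3: 0.11 × 0.058 = 0.00638
  T4: 0.26 × 0.076 = 0.01976
  T1: 0.2 × 0.105 = 0.021
  T5: 0.09 × 0.43 = 0.0387
  T6: 0.31 × 0.08 = 0.0248
P(pilot) = 0.0006 + 0.00638 + 0.01976 + 0.021 + 0.0387 + 0.0248 = 0.11124 → 0.1112.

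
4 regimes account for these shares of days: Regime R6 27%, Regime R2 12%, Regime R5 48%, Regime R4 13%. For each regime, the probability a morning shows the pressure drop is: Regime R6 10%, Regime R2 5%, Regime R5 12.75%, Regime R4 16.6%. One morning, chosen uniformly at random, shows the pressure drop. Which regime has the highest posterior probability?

Regime R5

By Bayes' rule, posterior ∝ prior × likelihood:
  Regime R6: 0.27 × 0.1 = 0.027
  Regime R2: 0.12 × 0.05 = 0.006
  Regime R5: 0.48 × 0.1275 = 0.0612
  Regime R4: 0.13 × 0.166 = 0.02158
Normalizing constant = 0.11578.
Largest term belongs to Regime R5, so Regime R5 is most probable.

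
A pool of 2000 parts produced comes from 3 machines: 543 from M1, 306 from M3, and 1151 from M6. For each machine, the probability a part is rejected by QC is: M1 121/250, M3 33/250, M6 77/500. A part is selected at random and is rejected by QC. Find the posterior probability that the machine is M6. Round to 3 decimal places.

0.369

Unnormalized posteriors (prior × likelihood):
  M1: 0.2715 × 0.484 = 0.131406
  M3: 0.153 × 0.132 = 0.020196
  M6: 0.5755 × 0.154 = 0.088627
Normalizing constant = 0.240229.
P(M6 | evidence) = 0.088627 / 0.240229 ≈ 0.369.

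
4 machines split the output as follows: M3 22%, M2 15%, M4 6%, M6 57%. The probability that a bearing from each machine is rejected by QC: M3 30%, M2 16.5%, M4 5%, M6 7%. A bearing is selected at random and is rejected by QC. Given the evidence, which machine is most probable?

Compute prior × likelihood for every hypothesis:
  M3: 0.22 × 0.3 = 0.066
  M2: 0.15 × 0.165 = 0.02475
  M4: 0.06 × 0.05 = 0.003
  M6: 0.57 × 0.07 = 0.0399
Sum = 0.13365.
Largest term belongs to M3, so M3 is most probable.

M3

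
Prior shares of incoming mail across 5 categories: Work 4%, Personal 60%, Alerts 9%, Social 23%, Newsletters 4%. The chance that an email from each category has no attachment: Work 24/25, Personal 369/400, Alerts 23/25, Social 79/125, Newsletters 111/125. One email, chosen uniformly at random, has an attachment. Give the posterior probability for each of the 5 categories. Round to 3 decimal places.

Taking complements, P(attachment | each) = Work 0.04, Personal 0.0775, Alerts 0.08, Social 0.368, Newsletters 0.112.
By Bayes' rule, posterior ∝ prior × likelihood:
  Work: 0.04 × 0.04 = 0.0016
  Personal: 0.6 × 0.0775 = 0.0465
  Alerts: 0.09 × 0.08 = 0.0072
  Social: 0.23 × 0.368 = 0.08464
  Newsletters: 0.04 × 0.112 = 0.00448
Sum = 0.14442.
P(Work | attachment) = 0.0016/0.14442 ≈ 0.011
P(Personal | attachment) = 0.0465/0.14442 ≈ 0.322
P(Alerts | attachment) = 0.0072/0.14442 ≈ 0.050
P(Social | attachment) = 0.08464/0.14442 ≈ 0.586
P(Newsletters | attachment) = 0.00448/0.14442 ≈ 0.031

Work 0.011, Personal 0.322, Alerts 0.050, Social 0.586, Newsletters 0.031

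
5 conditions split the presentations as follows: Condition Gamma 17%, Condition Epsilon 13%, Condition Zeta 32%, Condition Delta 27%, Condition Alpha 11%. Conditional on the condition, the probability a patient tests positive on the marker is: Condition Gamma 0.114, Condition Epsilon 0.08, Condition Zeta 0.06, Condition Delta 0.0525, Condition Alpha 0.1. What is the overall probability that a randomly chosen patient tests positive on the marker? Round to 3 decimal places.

By Bayes' rule, posterior ∝ prior × likelihood:
  Condition Gamma: 0.17 × 0.114 = 0.01938
  Condition Epsilon: 0.13 × 0.08 = 0.0104
  Condition Zeta: 0.32 × 0.06 = 0.0192
  Condition Delta: 0.27 × 0.0525 = 0.014175
  Condition Alpha: 0.11 × 0.1 = 0.011
P(marker-positive) = 0.01938 + 0.0104 + 0.0192 + 0.014175 + 0.011 = 0.074155 → 0.074.

0.074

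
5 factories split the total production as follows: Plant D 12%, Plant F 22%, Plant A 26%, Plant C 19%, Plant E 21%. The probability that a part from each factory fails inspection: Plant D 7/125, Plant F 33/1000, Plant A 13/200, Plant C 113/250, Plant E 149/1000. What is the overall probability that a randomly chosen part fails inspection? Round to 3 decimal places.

By Bayes' rule, posterior ∝ prior × likelihood:
  Plant D: 0.12 × 0.056 = 0.00672
  Plant F: 0.22 × 0.033 = 0.00726
  Plant A: 0.26 × 0.065 = 0.0169
  Plant C: 0.19 × 0.452 = 0.08588
  Plant E: 0.21 × 0.149 = 0.03129
P(nonconforming) = 0.00672 + 0.00726 + 0.0169 + 0.08588 + 0.03129 = 0.14805 → 0.148.

0.148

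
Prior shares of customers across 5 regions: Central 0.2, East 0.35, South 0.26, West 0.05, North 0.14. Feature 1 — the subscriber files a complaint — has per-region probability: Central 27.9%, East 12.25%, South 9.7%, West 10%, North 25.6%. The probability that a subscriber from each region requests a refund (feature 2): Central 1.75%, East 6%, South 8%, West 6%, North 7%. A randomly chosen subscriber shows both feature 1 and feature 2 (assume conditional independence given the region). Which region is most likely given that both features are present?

By Bayes' rule, posterior ∝ prior × likelihood:
  Central: 0.2 × 0.279 × 0.0175 = 0.0009765
  East: 0.35 × 0.1225 × 0.06 = 0.0025725
  South: 0.26 × 0.097 × 0.08 = 0.0020176
  West: 0.05 × 0.1 × 0.06 = 0.0003
  North: 0.14 × 0.256 × 0.07 = 0.0025088
Total = 0.0083754.
Largest term belongs to East, so East is most probable.

East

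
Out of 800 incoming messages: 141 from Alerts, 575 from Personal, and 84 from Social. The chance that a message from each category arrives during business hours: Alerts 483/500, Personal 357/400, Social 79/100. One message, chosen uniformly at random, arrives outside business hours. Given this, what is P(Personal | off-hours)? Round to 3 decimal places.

0.734

Taking complements, P(off-hours | each) = Alerts 0.034, Personal 0.1075, Social 0.21.
Compute prior × likelihood for every hypothesis:
  Alerts: 0.17625 × 0.034 = 0.0059925
  Personal: 0.71875 × 0.1075 = 0.077265625
  Social: 0.105 × 0.21 = 0.02205
Sum = 0.105308125.
P(Personal | evidence) = 0.077265625 / 0.105308125 ≈ 0.734.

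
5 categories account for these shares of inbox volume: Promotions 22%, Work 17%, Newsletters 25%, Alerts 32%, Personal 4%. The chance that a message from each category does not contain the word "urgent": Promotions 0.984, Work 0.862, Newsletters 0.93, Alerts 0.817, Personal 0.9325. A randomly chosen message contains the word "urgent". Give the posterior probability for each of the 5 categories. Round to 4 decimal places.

Promotions 0.0333, Work 0.2219, Newsletters 0.1655, Alerts 0.5538, Personal 0.0255

Taking complements, P(urgent-flag | each) = Promotions 0.016, Work 0.138, Newsletters 0.07, Alerts 0.183, Personal 0.0675.
Prior × likelihood for each hypothesis:
  Promotions: 0.22 × 0.016 = 0.00352
  Work: 0.17 × 0.138 = 0.02346
  Newsletters: 0.25 × 0.07 = 0.0175
  Alerts: 0.32 × 0.183 = 0.05856
  Personal: 0.04 × 0.0675 = 0.0027
Normalizing constant = 0.10574.
P(Promotions | urgent-flag) = 0.00352/0.10574 ≈ 0.0333
P(Work | urgent-flag) = 0.02346/0.10574 ≈ 0.2219
P(Newsletters | urgent-flag) = 0.0175/0.10574 ≈ 0.1655
P(Alerts | urgent-flag) = 0.05856/0.10574 ≈ 0.5538
P(Personal | urgent-flag) = 0.0027/0.10574 ≈ 0.0255
(Check: 0.0333+0.2219+0.1655+0.5538+0.0255 = 1.0000.)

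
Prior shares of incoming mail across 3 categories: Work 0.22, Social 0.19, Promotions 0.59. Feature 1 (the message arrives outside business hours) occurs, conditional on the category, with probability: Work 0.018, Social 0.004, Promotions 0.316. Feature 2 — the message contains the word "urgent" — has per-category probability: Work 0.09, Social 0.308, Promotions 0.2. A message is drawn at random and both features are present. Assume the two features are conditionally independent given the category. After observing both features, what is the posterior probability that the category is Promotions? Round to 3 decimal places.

Prior × likelihood for each hypothesis:
  Work: 0.22 × 0.018 × 0.09 = 0.0003564
  Social: 0.19 × 0.004 × 0.308 = 0.00023408
  Promotions: 0.59 × 0.316 × 0.2 = 0.037288
Total = 0.03787848.
P(Promotions | evidence) = 0.037288 / 0.03787848 ≈ 0.984.

0.984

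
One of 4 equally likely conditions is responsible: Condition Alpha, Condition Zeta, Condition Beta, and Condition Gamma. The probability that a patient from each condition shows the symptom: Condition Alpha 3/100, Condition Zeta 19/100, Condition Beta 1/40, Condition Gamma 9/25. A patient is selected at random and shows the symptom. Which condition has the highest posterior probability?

Condition Gamma

With a uniform prior (1/4 each), posterior ∝ likelihood:
  Condition Alpha: 0.03
  Condition Zeta: 0.19
  Condition Beta: 0.025
  Condition Gamma: 0.36
Total = 0.605.
Largest term belongs to Condition Gamma, so Condition Gamma is most probable.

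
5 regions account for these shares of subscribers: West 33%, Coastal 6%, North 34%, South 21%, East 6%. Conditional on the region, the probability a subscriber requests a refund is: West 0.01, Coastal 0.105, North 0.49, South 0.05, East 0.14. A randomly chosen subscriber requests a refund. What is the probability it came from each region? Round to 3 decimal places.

West 0.017, Coastal 0.032, North 0.854, South 0.054, East 0.043

Compute prior × likelihood for every hypothesis:
  West: 0.33 × 0.01 = 0.0033
  Coastal: 0.06 × 0.105 = 0.0063
  North: 0.34 × 0.49 = 0.1666
  South: 0.21 × 0.05 = 0.0105
  East: 0.06 × 0.14 = 0.0084
Total = 0.1951.
P(West | refund) = 0.0033/0.1951 ≈ 0.017
P(Coastal | refund) = 0.0063/0.1951 ≈ 0.032
P(North | refund) = 0.1666/0.1951 ≈ 0.854
P(South | refund) = 0.0105/0.1951 ≈ 0.054
P(East | refund) = 0.0084/0.1951 ≈ 0.043
(Check: 0.017+0.032+0.854+0.054+0.043 = 1.000.)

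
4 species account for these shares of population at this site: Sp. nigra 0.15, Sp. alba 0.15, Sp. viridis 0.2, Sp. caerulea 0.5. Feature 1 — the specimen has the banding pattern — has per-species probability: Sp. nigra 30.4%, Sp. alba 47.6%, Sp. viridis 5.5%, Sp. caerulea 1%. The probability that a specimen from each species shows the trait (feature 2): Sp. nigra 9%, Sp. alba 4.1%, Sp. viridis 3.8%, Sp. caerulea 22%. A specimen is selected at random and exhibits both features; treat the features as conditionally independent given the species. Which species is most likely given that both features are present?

Unnormalized posteriors (prior × likelihood):
  Sp. nigra: 0.15 × 0.304 × 0.09 = 0.004104
  Sp. alba: 0.15 × 0.476 × 0.041 = 0.0029274
  Sp. viridis: 0.2 × 0.055 × 0.038 = 0.000418
  Sp. caerulea: 0.5 × 0.01 × 0.22 = 0.0011
Normalizing constant = 0.0085494.
Largest term belongs to Sp. nigra, so Sp. nigra is most probable.

Sp. nigra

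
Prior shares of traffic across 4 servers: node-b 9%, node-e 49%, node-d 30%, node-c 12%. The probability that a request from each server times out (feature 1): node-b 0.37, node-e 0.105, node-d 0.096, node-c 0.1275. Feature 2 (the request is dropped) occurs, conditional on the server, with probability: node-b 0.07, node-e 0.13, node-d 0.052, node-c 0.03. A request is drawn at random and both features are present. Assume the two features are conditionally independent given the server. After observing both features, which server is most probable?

Unnormalized posteriors (prior × likelihood):
  node-b: 0.09 × 0.37 × 0.07 = 0.002331
  node-e: 0.49 × 0.105 × 0.13 = 0.0066885
  node-d: 0.3 × 0.096 × 0.052 = 0.0014976
  node-c: 0.12 × 0.1275 × 0.03 = 0.000459
Normalizing constant = 0.0109761.
Largest term belongs to node-e, so node-e is most probable.

node-e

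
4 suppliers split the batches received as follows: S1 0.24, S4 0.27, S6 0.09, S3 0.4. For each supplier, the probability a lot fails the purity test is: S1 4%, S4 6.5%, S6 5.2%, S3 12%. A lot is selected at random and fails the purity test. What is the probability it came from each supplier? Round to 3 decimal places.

Compute prior × likelihood for every hypothesis:
  S1: 0.24 × 0.04 = 0.0096
  S4: 0.27 × 0.065 = 0.01755
  S6: 0.09 × 0.052 = 0.00468
  S3: 0.4 × 0.12 = 0.048
Total = 0.07983.
P(S1 | off-spec) = 0.0096/0.07983 ≈ 0.120
P(S4 | off-spec) = 0.01755/0.07983 ≈ 0.220
P(S6 | off-spec) = 0.00468/0.07983 ≈ 0.059
P(S3 | off-spec) = 0.048/0.07983 ≈ 0.601

S1 0.120, S4 0.220, S6 0.059, S3 0.601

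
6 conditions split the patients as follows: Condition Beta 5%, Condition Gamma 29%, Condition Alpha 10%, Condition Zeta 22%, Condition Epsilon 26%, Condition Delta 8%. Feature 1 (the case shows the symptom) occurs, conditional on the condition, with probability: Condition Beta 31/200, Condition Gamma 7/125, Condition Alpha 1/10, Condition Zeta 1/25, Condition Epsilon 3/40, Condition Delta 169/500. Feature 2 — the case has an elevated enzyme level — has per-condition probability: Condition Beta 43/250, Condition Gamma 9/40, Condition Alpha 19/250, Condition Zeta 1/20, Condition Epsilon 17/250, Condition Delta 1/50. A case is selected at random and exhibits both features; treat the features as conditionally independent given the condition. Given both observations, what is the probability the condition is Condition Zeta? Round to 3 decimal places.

Unnormalized posteriors (prior × likelihood):
  Condition Beta: 0.05 × 0.155 × 0.172 = 0.001333
  Condition Gamma: 0.29 × 0.056 × 0.225 = 0.003654
  Condition Alpha: 0.1 × 0.1 × 0.076 = 0.00076
  Condition Zeta: 0.22 × 0.04 × 0.05 = 0.00044
  Condition Epsilon: 0.26 × 0.075 × 0.068 = 0.001326
  Condition Delta: 0.08 × 0.338 × 0.02 = 0.0005408
Normalizing constant = 0.0080538.
P(Condition Zeta | evidence) = 0.00044 / 0.0080538 ≈ 0.055.

0.055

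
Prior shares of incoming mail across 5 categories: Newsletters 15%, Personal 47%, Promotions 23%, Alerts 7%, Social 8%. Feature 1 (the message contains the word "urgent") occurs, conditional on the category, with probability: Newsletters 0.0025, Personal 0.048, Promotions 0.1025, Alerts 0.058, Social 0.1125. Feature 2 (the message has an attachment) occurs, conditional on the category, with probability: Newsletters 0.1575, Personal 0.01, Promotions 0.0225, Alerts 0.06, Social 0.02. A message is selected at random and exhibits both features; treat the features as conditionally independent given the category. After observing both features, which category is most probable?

Promotions

Unnormalized posteriors (prior × likelihood):
  Newsletters: 0.15 × 0.0025 × 0.1575 = 0.0000590625
  Personal: 0.47 × 0.048 × 0.01 = 0.0002256
  Promotions: 0.23 × 0.1025 × 0.0225 = 0.0005304375
  Alerts: 0.07 × 0.058 × 0.06 = 0.0002436
  Social: 0.08 × 0.1125 × 0.02 = 0.00018
Normalizing constant = 0.0012387.
Largest term belongs to Promotions, so Promotions is most probable.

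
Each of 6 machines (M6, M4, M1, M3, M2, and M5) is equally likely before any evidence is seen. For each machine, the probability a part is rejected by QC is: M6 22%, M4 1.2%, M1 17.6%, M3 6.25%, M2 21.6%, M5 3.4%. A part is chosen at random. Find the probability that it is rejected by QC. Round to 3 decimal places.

With a uniform prior (1/6 each), posterior ∝ likelihood:
  M6: 0.22
  M4: 0.012
  M1: 0.176
  M3: 0.0625
  M2: 0.216
  M5: 0.034
P(rejected) = (1/6) × (0.22 + 0.012 + 0.176 + 0.0625 + 0.216 + 0.034) = 0.7205/6 ≈ 0.120.

0.120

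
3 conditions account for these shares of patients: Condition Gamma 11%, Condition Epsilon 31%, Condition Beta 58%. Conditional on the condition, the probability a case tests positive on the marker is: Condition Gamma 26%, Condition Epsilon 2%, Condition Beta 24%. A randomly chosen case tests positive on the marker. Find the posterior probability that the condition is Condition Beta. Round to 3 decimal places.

0.800

By Bayes' rule, posterior ∝ prior × likelihood:
  Condition Gamma: 0.11 × 0.26 = 0.0286
  Condition Epsilon: 0.31 × 0.02 = 0.0062
  Condition Beta: 0.58 × 0.24 = 0.1392
Total = 0.174.
P(Condition Beta | evidence) = 0.1392 / 0.174 ≈ 0.800.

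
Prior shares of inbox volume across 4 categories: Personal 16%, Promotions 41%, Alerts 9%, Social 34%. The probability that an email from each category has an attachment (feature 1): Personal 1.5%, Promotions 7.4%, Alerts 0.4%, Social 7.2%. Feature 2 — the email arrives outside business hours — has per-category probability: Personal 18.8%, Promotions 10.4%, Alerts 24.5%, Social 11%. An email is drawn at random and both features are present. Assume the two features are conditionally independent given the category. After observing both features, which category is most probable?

Promotions

Compute prior × likelihood for every hypothesis:
  Personal: 0.16 × 0.015 × 0.188 = 0.0004512
  Promotions: 0.41 × 0.074 × 0.104 = 0.00315536
  Alerts: 0.09 × 0.004 × 0.245 = 0.0000882
  Social: 0.34 × 0.072 × 0.11 = 0.0026928
Sum = 0.00638756.
Largest term belongs to Promotions, so Promotions is most probable.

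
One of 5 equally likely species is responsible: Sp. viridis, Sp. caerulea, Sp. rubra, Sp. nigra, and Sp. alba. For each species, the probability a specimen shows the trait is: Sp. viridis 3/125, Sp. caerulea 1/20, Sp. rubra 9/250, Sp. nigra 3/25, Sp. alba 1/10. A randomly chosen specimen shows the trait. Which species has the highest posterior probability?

Since the prior is uniform, the posterior is proportional to the likelihood:
  Sp. viridis: 0.024
  Sp. caerulea: 0.05
  Sp. rubra: 0.036
  Sp. nigra: 0.12
  Sp. alba: 0.1
Sum = 0.33.
Largest term belongs to Sp. nigra, so Sp. nigra is most probable.

Sp. nigra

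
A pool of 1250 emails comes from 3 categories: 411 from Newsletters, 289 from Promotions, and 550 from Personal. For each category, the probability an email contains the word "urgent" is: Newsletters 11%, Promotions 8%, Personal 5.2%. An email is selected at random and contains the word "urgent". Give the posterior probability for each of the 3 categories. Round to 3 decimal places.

Newsletters 0.466, Promotions 0.239, Personal 0.295

Prior × likelihood for each hypothesis:
  Newsletters: 0.3288 × 0.11 = 0.036168
  Promotions: 0.2312 × 0.08 = 0.018496
  Personal: 0.44 × 0.052 = 0.02288
Total = 0.077544.
P(Newsletters | urgent-flag) = 0.036168/0.077544 ≈ 0.466
P(Promotions | urgent-flag) = 0.018496/0.077544 ≈ 0.239
P(Personal | urgent-flag) = 0.02288/0.077544 ≈ 0.295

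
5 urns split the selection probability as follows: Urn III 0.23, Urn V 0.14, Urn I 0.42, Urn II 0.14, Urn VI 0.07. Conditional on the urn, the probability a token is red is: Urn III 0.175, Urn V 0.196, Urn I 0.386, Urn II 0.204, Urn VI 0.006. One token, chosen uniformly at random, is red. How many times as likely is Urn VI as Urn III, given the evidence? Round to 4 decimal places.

Prior × likelihood for each hypothesis:
  Urn III: 0.23 × 0.175 = 0.04025
  Urn V: 0.14 × 0.196 = 0.02744
  Urn I: 0.42 × 0.386 = 0.16212
  Urn II: 0.14 × 0.204 = 0.02856
  Urn VI: 0.07 × 0.006 = 0.00042
Normalizing constant = 0.25879.
The ratio is 0.00042 / 0.04025 (the normalizer cancels) = 0.0104.

0.0104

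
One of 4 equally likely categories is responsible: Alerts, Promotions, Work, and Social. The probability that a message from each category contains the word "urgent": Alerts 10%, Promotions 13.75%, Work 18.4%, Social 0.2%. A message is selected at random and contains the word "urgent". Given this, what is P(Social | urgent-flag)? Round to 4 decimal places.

With a uniform prior (1/4 each), posterior ∝ likelihood:
  Alerts: 0.1
  Promotions: 0.1375
  Work: 0.184
  Social: 0.002
Normalizing constant = 0.4235.
P(Social | evidence) = 0.002 / 0.4235 ≈ 0.0047.

0.0047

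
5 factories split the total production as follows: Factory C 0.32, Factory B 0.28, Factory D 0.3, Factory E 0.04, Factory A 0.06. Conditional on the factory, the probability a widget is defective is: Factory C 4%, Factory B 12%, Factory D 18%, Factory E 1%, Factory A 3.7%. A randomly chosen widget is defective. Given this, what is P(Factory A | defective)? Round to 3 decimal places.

Unnormalized posteriors (prior × likelihood):
  Factory C: 0.32 × 0.04 = 0.0128
  Factory B: 0.28 × 0.12 = 0.0336
  Factory D: 0.3 × 0.18 = 0.054
  Factory E: 0.04 × 0.01 = 0.0004
  Factory A: 0.06 × 0.037 = 0.00222
Normalizing constant = 0.10302.
P(Factory A | evidence) = 0.00222 / 0.10302 ≈ 0.022.

0.022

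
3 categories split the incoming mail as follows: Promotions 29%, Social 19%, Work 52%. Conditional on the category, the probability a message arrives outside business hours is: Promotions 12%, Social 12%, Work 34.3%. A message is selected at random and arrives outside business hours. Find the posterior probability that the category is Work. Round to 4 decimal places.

By Bayes' rule, posterior ∝ prior × likelihood:
  Promotions: 0.29 × 0.12 = 0.0348
  Social: 0.19 × 0.12 = 0.0228
  Work: 0.52 × 0.343 = 0.17836
Normalizing constant = 0.23596.
P(Work | evidence) = 0.17836 / 0.23596 ≈ 0.7559.

0.7559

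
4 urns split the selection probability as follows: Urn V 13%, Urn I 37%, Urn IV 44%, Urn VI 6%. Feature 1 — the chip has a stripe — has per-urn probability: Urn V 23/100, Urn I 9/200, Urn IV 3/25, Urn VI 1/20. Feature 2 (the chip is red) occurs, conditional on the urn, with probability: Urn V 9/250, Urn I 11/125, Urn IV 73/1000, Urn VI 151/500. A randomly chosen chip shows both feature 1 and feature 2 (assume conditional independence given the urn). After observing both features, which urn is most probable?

Compute prior × likelihood for every hypothesis:
  Urn V: 0.13 × 0.23 × 0.036 = 0.0010764
  Urn I: 0.37 × 0.045 × 0.088 = 0.0014652
  Urn IV: 0.44 × 0.12 × 0.073 = 0.0038544
  Urn VI: 0.06 × 0.05 × 0.302 = 0.000906
Total = 0.007302.
Largest term belongs to Urn IV, so Urn IV is most probable.

Urn IV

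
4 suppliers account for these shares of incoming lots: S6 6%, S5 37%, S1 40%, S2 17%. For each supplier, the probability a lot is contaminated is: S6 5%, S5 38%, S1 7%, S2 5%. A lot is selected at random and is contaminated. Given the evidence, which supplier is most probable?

S5

By Bayes' rule, posterior ∝ prior × likelihood:
  S6: 0.06 × 0.05 = 0.003
  S5: 0.37 × 0.38 = 0.1406
  S1: 0.4 × 0.07 = 0.028
  S2: 0.17 × 0.05 = 0.0085
Sum = 0.1801.
Largest term belongs to S5, so S5 is most probable.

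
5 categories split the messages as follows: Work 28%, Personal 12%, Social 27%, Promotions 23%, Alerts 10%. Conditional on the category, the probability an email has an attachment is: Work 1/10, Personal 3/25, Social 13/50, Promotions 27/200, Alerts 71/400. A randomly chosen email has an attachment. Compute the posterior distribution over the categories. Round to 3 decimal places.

Work 0.173, Personal 0.089, Social 0.435, Promotions 0.192, Alerts 0.110

By Bayes' rule, posterior ∝ prior × likelihood:
  Work: 0.28 × 0.1 = 0.028
  Personal: 0.12 × 0.12 = 0.0144
  Social: 0.27 × 0.26 = 0.0702
  Promotions: 0.23 × 0.135 = 0.03105
  Alerts: 0.1 × 0.1775 = 0.01775
Sum = 0.1614.
P(Work | attachment) = 0.028/0.1614 ≈ 0.173
P(Personal | attachment) = 0.0144/0.1614 ≈ 0.089
P(Social | attachment) = 0.0702/0.1614 ≈ 0.435
P(Promotions | attachment) = 0.03105/0.1614 ≈ 0.192
P(Alerts | attachment) = 0.01775/0.1614 ≈ 0.110
(Check: 0.173+0.089+0.435+0.192+0.110 = 0.999.)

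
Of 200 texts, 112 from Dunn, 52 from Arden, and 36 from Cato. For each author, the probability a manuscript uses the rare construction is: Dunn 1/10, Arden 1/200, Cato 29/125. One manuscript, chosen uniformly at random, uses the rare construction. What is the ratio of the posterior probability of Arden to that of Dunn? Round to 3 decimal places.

Compute prior × likelihood for every hypothesis:
  Dunn: 0.56 × 0.1 = 0.056
  Arden: 0.26 × 0.005 = 0.0013
  Cato: 0.18 × 0.232 = 0.04176
Sum = 0.09906.
The ratio is 0.0013 / 0.056 (the normalizer cancels) = 0.023.

0.023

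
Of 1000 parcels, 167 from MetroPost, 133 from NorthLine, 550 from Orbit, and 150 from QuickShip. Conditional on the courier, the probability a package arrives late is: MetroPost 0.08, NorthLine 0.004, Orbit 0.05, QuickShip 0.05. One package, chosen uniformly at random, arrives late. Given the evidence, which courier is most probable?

Compute prior × likelihood for every hypothesis:
  MetroPost: 0.167 × 0.08 = 0.01336
  NorthLine: 0.133 × 0.004 = 0.000532
  Orbit: 0.55 × 0.05 = 0.0275
  QuickShip: 0.15 × 0.05 = 0.0075
Total = 0.048892.
Largest term belongs to Orbit, so Orbit is most probable.

Orbit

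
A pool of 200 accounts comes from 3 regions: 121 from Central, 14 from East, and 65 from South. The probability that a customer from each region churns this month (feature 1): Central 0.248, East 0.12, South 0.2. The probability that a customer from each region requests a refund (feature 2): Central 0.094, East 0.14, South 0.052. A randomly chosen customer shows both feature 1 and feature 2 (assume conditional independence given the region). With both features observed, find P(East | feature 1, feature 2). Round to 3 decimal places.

0.063

Prior × likelihood for each hypothesis:
  Central: 0.605 × 0.248 × 0.094 = 0.01410376
  East: 0.07 × 0.12 × 0.14 = 0.001176
  South: 0.325 × 0.2 × 0.052 = 0.00338
Sum = 0.01865976.
P(East | evidence) = 0.001176 / 0.01865976 ≈ 0.063.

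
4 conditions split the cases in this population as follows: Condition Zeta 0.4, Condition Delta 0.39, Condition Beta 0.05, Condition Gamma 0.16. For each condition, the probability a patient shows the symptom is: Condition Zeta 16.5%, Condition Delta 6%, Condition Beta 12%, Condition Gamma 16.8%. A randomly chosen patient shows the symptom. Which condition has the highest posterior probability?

Compute prior × likelihood for every hypothesis:
  Condition Zeta: 0.4 × 0.165 = 0.066
  Condition Delta: 0.39 × 0.06 = 0.0234
  Condition Beta: 0.05 × 0.12 = 0.006
  Condition Gamma: 0.16 × 0.168 = 0.02688
Normalizing constant = 0.12228.
Largest term belongs to Condition Zeta, so Condition Zeta is most probable.

Condition Zeta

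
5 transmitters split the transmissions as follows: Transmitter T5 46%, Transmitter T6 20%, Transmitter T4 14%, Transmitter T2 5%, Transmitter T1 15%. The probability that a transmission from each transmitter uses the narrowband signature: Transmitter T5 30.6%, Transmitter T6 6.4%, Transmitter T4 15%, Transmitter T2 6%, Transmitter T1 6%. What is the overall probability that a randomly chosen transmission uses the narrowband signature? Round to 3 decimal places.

Compute prior × likelihood for every hypothesis:
  Transmitter T5: 0.46 × 0.306 = 0.14076
  Transmitter T6: 0.2 × 0.064 = 0.0128
  Transmitter T4: 0.14 × 0.15 = 0.021
  Transmitter T2: 0.05 × 0.06 = 0.003
  Transmitter T1: 0.15 × 0.06 = 0.009
P(narrowband) = 0.14076 + 0.0128 + 0.021 + 0.003 + 0.009 = 0.18656 → 0.187.

0.187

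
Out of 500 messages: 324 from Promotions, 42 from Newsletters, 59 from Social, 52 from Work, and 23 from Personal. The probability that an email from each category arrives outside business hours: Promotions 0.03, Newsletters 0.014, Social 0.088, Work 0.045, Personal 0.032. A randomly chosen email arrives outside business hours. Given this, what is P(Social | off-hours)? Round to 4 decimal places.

0.2795

Unnormalized posteriors (prior × likelihood):
  Promotions: 0.648 × 0.03 = 0.01944
  Newsletters: 0.084 × 0.014 = 0.001176
  Social: 0.118 × 0.088 = 0.010384
  Work: 0.104 × 0.045 = 0.00468
  Personal: 0.046 × 0.032 = 0.001472
Total = 0.037152.
P(Social | evidence) = 0.010384 / 0.037152 ≈ 0.2795.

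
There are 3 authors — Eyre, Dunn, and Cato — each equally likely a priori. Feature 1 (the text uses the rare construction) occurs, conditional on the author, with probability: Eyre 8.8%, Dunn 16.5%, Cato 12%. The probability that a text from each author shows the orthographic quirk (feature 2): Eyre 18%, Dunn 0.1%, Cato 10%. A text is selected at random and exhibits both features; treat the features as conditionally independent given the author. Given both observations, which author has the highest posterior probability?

With a uniform prior (1/3 each), posterior ∝ likelihood:
  Eyre: 0.088 × 0.18 = 0.01584
  Dunn: 0.165 × 0.001 = 0.000165
  Cato: 0.12 × 0.1 = 0.012
Sum = 0.028005.
Largest term belongs to Eyre, so Eyre is most probable.

Eyre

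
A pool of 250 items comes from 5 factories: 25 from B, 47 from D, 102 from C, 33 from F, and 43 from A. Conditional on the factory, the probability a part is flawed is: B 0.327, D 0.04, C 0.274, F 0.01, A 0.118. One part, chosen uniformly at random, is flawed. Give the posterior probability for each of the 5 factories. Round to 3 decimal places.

B 0.188, D 0.043, C 0.644, F 0.008, A 0.117

Unnormalized posteriors (prior × likelihood):
  B: 0.1 × 0.327 = 0.0327
  D: 0.188 × 0.04 = 0.00752
  C: 0.408 × 0.274 = 0.111792
  F: 0.132 × 0.01 = 0.00132
  A: 0.172 × 0.118 = 0.020296
Sum = 0.173628.
P(B | flawed) = 0.0327/0.173628 ≈ 0.188
P(D | flawed) = 0.00752/0.173628 ≈ 0.043
P(C | flawed) = 0.111792/0.173628 ≈ 0.644
P(F | flawed) = 0.00132/0.173628 ≈ 0.008
P(A | flawed) = 0.020296/0.173628 ≈ 0.117
(Check: 0.188+0.043+0.644+0.008+0.117 = 1.000.)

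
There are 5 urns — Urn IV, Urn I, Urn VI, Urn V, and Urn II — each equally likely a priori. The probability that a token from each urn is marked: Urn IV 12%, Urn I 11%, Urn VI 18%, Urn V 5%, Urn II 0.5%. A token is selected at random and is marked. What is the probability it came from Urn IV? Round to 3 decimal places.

Since the prior is uniform, the posterior is proportional to the likelihood:
  Urn IV: 0.12
  Urn I: 0.11
  Urn VI: 0.18
  Urn V: 0.05
  Urn II: 0.005
Sum = 0.465.
P(Urn IV | evidence) = 0.12 / 0.465 ≈ 0.258.

0.258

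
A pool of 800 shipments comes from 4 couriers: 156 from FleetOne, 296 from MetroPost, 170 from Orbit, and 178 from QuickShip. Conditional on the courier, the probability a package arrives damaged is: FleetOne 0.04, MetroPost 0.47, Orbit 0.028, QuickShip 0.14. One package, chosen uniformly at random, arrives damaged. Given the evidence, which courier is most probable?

MetroPost

By Bayes' rule, posterior ∝ prior × likelihood:
  FleetOne: 0.195 × 0.04 = 0.0078
  MetroPost: 0.37 × 0.47 = 0.1739
  Orbit: 0.2125 × 0.028 = 0.00595
  QuickShip: 0.2225 × 0.14 = 0.03115
Total = 0.2188.
Largest term belongs to MetroPost, so MetroPost is most probable.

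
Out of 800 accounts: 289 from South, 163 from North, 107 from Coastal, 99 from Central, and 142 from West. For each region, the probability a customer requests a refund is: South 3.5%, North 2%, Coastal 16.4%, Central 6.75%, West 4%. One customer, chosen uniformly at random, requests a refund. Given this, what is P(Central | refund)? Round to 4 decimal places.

Compute prior × likelihood for every hypothesis:
  South: 0.36125 × 0.035 = 0.01264375
  North: 0.20375 × 0.02 = 0.004075
  Coastal: 0.13375 × 0.164 = 0.021935
  Central: 0.12375 × 0.0675 = 0.008353125
  West: 0.1775 × 0.04 = 0.0071
Total = 0.054106875.
P(Central | evidence) = 0.008353125 / 0.054106875 ≈ 0.1544.

0.1544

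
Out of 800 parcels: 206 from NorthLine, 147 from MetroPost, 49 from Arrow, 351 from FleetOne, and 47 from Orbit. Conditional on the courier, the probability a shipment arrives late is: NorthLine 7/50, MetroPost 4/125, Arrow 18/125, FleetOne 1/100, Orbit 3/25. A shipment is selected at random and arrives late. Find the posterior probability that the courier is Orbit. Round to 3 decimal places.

Compute prior × likelihood for every hypothesis:
  NorthLine: 0.2575 × 0.14 = 0.03605
  MetroPost: 0.18375 × 0.032 = 0.00588
  Arrow: 0.06125 × 0.144 = 0.00882
  FleetOne: 0.43875 × 0.01 = 0.0043875
  Orbit: 0.05875 × 0.12 = 0.00705
Sum = 0.0621875.
P(Orbit | evidence) = 0.00705 / 0.0621875 ≈ 0.113.

0.113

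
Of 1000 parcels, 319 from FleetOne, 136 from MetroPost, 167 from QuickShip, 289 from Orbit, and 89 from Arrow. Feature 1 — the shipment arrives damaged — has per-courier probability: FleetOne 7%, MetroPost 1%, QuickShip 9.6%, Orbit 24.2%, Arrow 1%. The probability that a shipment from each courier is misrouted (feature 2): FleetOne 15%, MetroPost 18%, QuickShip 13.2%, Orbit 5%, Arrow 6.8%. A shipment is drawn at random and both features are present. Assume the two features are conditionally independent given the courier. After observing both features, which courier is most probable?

Orbit

Unnormalized posteriors (prior × likelihood):
  FleetOne: 0.319 × 0.07 × 0.15 = 0.0033495
  MetroPost: 0.136 × 0.01 × 0.18 = 0.0002448
  QuickShip: 0.167 × 0.096 × 0.132 = 0.002116224
  Orbit: 0.289 × 0.242 × 0.05 = 0.0034969
  Arrow: 0.089 × 0.01 × 0.068 = 0.00006052
Normalizing constant = 0.009267944.
Largest term belongs to Orbit, so Orbit is most probable.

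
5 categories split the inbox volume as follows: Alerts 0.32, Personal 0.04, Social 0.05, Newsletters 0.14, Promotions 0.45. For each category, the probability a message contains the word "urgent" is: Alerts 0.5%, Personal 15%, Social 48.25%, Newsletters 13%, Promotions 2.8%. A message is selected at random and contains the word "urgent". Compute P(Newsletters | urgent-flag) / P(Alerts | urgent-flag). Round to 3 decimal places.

Prior × likelihood for each hypothesis:
  Alerts: 0.32 × 0.005 = 0.0016
  Personal: 0.04 × 0.15 = 0.006
  Social: 0.05 × 0.4825 = 0.024125
  Newsletters: 0.14 × 0.13 = 0.0182
  Promotions: 0.45 × 0.028 = 0.0126
Normalizing constant = 0.062525.
The ratio is 0.0182 / 0.0016 (the normalizer cancels) = 11.375.

11.375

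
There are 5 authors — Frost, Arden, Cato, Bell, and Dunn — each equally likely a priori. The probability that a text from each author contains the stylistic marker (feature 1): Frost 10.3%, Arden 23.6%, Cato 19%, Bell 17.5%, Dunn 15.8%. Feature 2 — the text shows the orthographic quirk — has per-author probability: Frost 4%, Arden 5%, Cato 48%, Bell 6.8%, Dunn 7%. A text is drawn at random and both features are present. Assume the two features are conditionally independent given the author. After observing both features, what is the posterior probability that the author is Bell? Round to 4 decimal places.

0.0915

With a uniform prior (1/5 each), posterior ∝ likelihood:
  Frost: 0.103 × 0.04 = 0.00412
  Arden: 0.236 × 0.05 = 0.0118
  Cato: 0.19 × 0.48 = 0.0912
  Bell: 0.175 × 0.068 = 0.0119
  Dunn: 0.158 × 0.07 = 0.01106
Sum = 0.13008.
P(Bell | evidence) = 0.0119 / 0.13008 ≈ 0.0915.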